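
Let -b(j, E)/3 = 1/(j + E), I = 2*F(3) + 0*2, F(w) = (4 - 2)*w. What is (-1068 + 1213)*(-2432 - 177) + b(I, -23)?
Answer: -4161352/11 ≈ -3.7830e+5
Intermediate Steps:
F(w) = 2*w
I = 12 (I = 2*(2*3) + 0*2 = 2*6 + 0 = 12 + 0 = 12)
b(j, E) = -3/(E + j) (b(j, E) = -3/(j + E) = -3/(E + j))
(-1068 + 1213)*(-2432 - 177) + b(I, -23) = (-1068 + 1213)*(-2432 - 177) - 3/(-23 + 12) = 145*(-2609) - 3/(-11) = -378305 - 3*(-1/11) = -378305 + 3/11 = -4161352/11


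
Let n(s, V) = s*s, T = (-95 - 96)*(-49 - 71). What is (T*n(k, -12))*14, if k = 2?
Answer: 1283520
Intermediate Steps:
T = 22920 (T = -191*(-120) = 22920)
n(s, V) = s²
(T*n(k, -12))*14 = (22920*2²)*14 = (22920*4)*14 = 91680*14 = 1283520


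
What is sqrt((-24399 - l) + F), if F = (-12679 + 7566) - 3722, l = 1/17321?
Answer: I*sqrt(9970766357915)/17321 ≈ 182.3*I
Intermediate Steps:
l = 1/17321 ≈ 5.7733e-5
F = -8835 (F = -5113 - 3722 = -8835)
sqrt((-24399 - l) + F) = sqrt((-24399 - 1*1/17321) - 8835) = sqrt((-24399 - 1/17321) - 8835) = sqrt(-422615080/17321 - 8835) = sqrt(-575646115/17321) = I*sqrt(9970766357915)/17321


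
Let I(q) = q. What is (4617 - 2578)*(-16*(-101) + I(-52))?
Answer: 3188996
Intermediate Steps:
(4617 - 2578)*(-16*(-101) + I(-52)) = (4617 - 2578)*(-16*(-101) - 52) = 2039*(1616 - 52) = 2039*1564 = 3188996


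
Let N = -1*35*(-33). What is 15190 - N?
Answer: 14035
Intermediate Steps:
N = 1155 (N = -35*(-33) = 1155)
15190 - N = 15190 - 1*1155 = 15190 - 1155 = 14035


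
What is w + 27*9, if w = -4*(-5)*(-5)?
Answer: 143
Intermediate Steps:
w = -100 (w = 20*(-5) = -100)
w + 27*9 = -100 + 27*9 = -100 + 243 = 143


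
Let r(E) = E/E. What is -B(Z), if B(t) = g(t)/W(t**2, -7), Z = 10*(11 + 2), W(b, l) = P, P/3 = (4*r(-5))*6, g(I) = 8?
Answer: -1/9 ≈ -0.11111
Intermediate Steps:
r(E) = 1
P = 72 (P = 3*((4*1)*6) = 3*(4*6) = 3*24 = 72)
W(b, l) = 72
Z = 130 (Z = 10*13 = 130)
B(t) = 1/9 (B(t) = 8/72 = 8*(1/72) = 1/9)
-B(Z) = -1*1/9 = -1/9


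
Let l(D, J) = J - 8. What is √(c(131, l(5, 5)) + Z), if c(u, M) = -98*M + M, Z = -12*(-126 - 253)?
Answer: √4839 ≈ 69.563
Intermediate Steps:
Z = 4548 (Z = -12*(-379) = 4548)
l(D, J) = -8 + J
c(u, M) = -97*M
√(c(131, l(5, 5)) + Z) = √(-97*(-8 + 5) + 4548) = √(-97*(-3) + 4548) = √(291 + 4548) = √4839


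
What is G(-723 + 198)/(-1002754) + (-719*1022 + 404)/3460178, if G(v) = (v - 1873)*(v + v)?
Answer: -2362204690589/867426832553 ≈ -2.7232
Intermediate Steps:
G(v) = 2*v*(-1873 + v) (G(v) = (-1873 + v)*(2*v) = 2*v*(-1873 + v))
G(-723 + 198)/(-1002754) + (-719*1022 + 404)/3460178 = (2*(-723 + 198)*(-1873 + (-723 + 198)))/(-1002754) + (-719*1022 + 404)/3460178 = (2*(-525)*(-1873 - 525))*(-1/1002754) + (-734818 + 404)*(1/3460178) = (2*(-525)*(-2398))*(-1/1002754) - 734414*1/3460178 = 2517900*(-1/1002754) - 367207/1730089 = -1258950/501377 - 367207/1730089 = -2362204690589/867426832553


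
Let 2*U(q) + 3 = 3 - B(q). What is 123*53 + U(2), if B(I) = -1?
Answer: 13039/2 ≈ 6519.5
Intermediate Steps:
U(q) = ½ (U(q) = -3/2 + (3 - 1*(-1))/2 = -3/2 + (3 + 1)/2 = -3/2 + (½)*4 = -3/2 + 2 = ½)
123*53 + U(2) = 123*53 + ½ = 6519 + ½ = 13039/2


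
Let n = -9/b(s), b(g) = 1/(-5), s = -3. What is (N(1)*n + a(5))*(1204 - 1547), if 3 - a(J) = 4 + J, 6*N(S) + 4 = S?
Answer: 19551/2 ≈ 9775.5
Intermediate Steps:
b(g) = -1/5 (b(g) = 1*(-1/5) = -1/5)
N(S) = -2/3 + S/6
a(J) = -1 - J (a(J) = 3 - (4 + J) = 3 + (-4 - J) = -1 - J)
n = 45 (n = -9/(-1/5) = -9*(-5) = 45)
(N(1)*n + a(5))*(1204 - 1547) = ((-2/3 + (1/6)*1)*45 + (-1 - 1*5))*(1204 - 1547) = ((-2/3 + 1/6)*45 + (-1 - 5))*(-343) = (-1/2*45 - 6)*(-343) = (-45/2 - 6)*(-343) = -57/2*(-343) = 19551/2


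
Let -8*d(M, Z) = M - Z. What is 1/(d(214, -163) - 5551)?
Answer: -8/44785 ≈ -0.00017863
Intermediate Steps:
d(M, Z) = -M/8 + Z/8 (d(M, Z) = -(M - Z)/8 = -M/8 + Z/8)
1/(d(214, -163) - 5551) = 1/((-⅛*214 + (⅛)*(-163)) - 5551) = 1/((-107/4 - 163/8) - 5551) = 1/(-377/8 - 5551) = 1/(-44785/8) = -8/44785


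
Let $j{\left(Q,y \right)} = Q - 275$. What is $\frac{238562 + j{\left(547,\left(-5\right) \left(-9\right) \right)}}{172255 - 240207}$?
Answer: $- \frac{119417}{33976} \approx -3.5147$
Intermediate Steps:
$j{\left(Q,y \right)} = -275 + Q$
$\frac{238562 + j{\left(547,\left(-5\right) \left(-9\right) \right)}}{172255 - 240207} = \frac{238562 + \left(-275 + 547\right)}{172255 - 240207} = \frac{238562 + 272}{-67952} = 238834 \left(- \frac{1}{67952}\right) = - \frac{119417}{33976}$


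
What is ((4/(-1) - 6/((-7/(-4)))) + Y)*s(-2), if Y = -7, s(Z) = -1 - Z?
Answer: -101/7 ≈ -14.429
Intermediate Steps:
((4/(-1) - 6/((-7/(-4)))) + Y)*s(-2) = ((4/(-1) - 6/((-7/(-4)))) - 7)*(-1 - 1*(-2)) = ((4*(-1) - 6/((-7*(-1/4)))) - 7)*(-1 + 2) = ((-4 - 6/7/4) - 7)*1 = ((-4 - 6*4/7) - 7)*1 = ((-4 - 24/7) - 7)*1 = (-52/7 - 7)*1 = -101/7*1 = -101/7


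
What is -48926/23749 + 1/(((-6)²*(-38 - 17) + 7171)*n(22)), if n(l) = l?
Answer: -29879269/14503654 ≈ -2.0601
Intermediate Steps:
-48926/23749 + 1/(((-6)²*(-38 - 17) + 7171)*n(22)) = -48926/23749 + 1/(((-6)²*(-38 - 17) + 7171)*22) = -48926*1/23749 + (1/22)/(36*(-55) + 7171) = -2878/1397 + (1/22)/(-1980 + 7171) = -2878/1397 + (1/22)/5191 = -2878/1397 + (1/5191)*(1/22) = -2878/1397 + 1/114202 = -29879269/14503654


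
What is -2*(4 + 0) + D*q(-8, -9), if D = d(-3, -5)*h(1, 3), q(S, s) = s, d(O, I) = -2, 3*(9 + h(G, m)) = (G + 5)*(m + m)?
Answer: 46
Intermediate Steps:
h(G, m) = -9 + 2*m*(5 + G)/3 (h(G, m) = -9 + ((G + 5)*(m + m))/3 = -9 + ((5 + G)*(2*m))/3 = -9 + (2*m*(5 + G))/3 = -9 + 2*m*(5 + G)/3)
D = -6 (D = -2*(-9 + (10/3)*3 + (⅔)*1*3) = -2*(-9 + 10 + 2) = -2*3 = -6)
-2*(4 + 0) + D*q(-8, -9) = -2*(4 + 0) - 6*(-9) = -2*4 + 54 = -8 + 54 = 46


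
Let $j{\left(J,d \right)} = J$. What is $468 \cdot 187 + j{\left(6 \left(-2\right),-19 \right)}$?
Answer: $87504$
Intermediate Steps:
$468 \cdot 187 + j{\left(6 \left(-2\right),-19 \right)} = 468 \cdot 187 + 6 \left(-2\right) = 87516 - 12 = 87504$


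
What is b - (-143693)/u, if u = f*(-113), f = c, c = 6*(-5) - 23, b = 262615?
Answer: 1572944928/5989 ≈ 2.6264e+5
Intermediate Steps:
c = -53 (c = -30 - 23 = -53)
f = -53
u = 5989 (u = -53*(-113) = 5989)
b - (-143693)/u = 262615 - (-143693)/5989 = 262615 - 1*(-143693/5989) = 262615 + 143693/5989 = 1572944928/5989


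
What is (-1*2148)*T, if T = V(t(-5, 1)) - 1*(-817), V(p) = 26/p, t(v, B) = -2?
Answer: -1726992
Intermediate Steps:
T = 804 (T = 26/(-2) - 1*(-817) = 26*(-½) + 817 = -13 + 817 = 804)
(-1*2148)*T = -1*2148*804 = -2148*804 = -1726992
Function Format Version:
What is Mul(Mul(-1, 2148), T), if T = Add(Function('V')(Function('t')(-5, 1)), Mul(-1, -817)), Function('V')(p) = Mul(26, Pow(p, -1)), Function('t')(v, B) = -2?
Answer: -1726992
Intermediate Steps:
T = 804 (T = Add(Mul(26, Pow(-2, -1)), Mul(-1, -817)) = Add(Mul(26, Rational(-1, 2)), 817) = Add(-13, 817) = 804)
Mul(Mul(-1, 2148), T) = Mul(Mul(-1, 2148), 804) = Mul(-2148, 804) = -1726992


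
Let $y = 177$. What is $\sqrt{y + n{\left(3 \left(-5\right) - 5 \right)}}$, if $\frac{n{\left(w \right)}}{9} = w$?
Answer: $i \sqrt{3} \approx 1.732 i$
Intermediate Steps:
$n{\left(w \right)} = 9 w$
$\sqrt{y + n{\left(3 \left(-5\right) - 5 \right)}} = \sqrt{177 + 9 \left(3 \left(-5\right) - 5\right)} = \sqrt{177 + 9 \left(-15 - 5\right)} = \sqrt{177 + 9 \left(-20\right)} = \sqrt{177 - 180} = \sqrt{-3} = i \sqrt{3}$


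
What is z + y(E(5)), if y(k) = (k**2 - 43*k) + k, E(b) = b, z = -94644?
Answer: -94829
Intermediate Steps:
y(k) = k**2 - 42*k
z + y(E(5)) = -94644 + 5*(-42 + 5) = -94644 + 5*(-37) = -94644 - 185 = -94829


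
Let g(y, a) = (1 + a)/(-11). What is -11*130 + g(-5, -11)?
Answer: -15720/11 ≈ -1429.1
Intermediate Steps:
g(y, a) = -1/11 - a/11 (g(y, a) = (1 + a)*(-1/11) = -1/11 - a/11)
-11*130 + g(-5, -11) = -11*130 + (-1/11 - 1/11*(-11)) = -1430 + (-1/11 + 1) = -1430 + 10/11 = -15720/11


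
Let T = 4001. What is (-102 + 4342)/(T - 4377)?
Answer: -530/47 ≈ -11.277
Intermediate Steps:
(-102 + 4342)/(T - 4377) = (-102 + 4342)/(4001 - 4377) = 4240/(-376) = 4240*(-1/376) = -530/47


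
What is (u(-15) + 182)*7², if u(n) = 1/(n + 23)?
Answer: 71393/8 ≈ 8924.1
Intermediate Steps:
u(n) = 1/(23 + n)
(u(-15) + 182)*7² = (1/(23 - 15) + 182)*7² = (1/8 + 182)*49 = (⅛ + 182)*49 = (1457/8)*49 = 71393/8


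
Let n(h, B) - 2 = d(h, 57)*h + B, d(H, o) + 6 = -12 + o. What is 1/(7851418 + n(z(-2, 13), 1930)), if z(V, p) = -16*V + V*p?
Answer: 1/7853584 ≈ 1.2733e-7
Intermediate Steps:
d(H, o) = -18 + o (d(H, o) = -6 + (-12 + o) = -18 + o)
n(h, B) = 2 + B + 39*h (n(h, B) = 2 + ((-18 + 57)*h + B) = 2 + (39*h + B) = 2 + (B + 39*h) = 2 + B + 39*h)
1/(7851418 + n(z(-2, 13), 1930)) = 1/(7851418 + (2 + 1930 + 39*(-2*(-16 + 13)))) = 1/(7851418 + (2 + 1930 + 39*(-2*(-3)))) = 1/(7851418 + (2 + 1930 + 39*6)) = 1/(7851418 + (2 + 1930 + 234)) = 1/(7851418 + 2166) = 1/7853584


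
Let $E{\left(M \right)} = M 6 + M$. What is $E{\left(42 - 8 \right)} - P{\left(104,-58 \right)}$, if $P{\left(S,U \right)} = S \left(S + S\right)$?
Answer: $-21394$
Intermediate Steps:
$P{\left(S,U \right)} = 2 S^{2}$ ($P{\left(S,U \right)} = S 2 S = 2 S^{2}$)
$E{\left(M \right)} = 7 M$ ($E{\left(M \right)} = 6 M + M = 7 M$)
$E{\left(42 - 8 \right)} - P{\left(104,-58 \right)} = 7 \left(42 - 8\right) - 2 \cdot 104^{2} = 7 \left(42 - 8\right) - 2 \cdot 10816 = 7 \cdot 34 - 21632 = 238 - 21632 = -21394$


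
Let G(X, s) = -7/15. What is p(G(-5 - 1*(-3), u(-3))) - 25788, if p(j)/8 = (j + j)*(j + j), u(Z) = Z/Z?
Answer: -5800732/225 ≈ -25781.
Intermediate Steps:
u(Z) = 1
G(X, s) = -7/15 (G(X, s) = -7*1/15 = -7/15)
p(j) = 32*j**2 (p(j) = 8*((j + j)*(j + j)) = 8*((2*j)*(2*j)) = 8*(4*j**2) = 32*j**2)
p(G(-5 - 1*(-3), u(-3))) - 25788 = 32*(-7/15)**2 - 25788 = 32*(49/225) - 25788 = 1568/225 - 25788 = -5800732/225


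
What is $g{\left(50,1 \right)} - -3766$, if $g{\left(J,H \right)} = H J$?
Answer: $3816$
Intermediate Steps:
$g{\left(50,1 \right)} - -3766 = 1 \cdot 50 - -3766 = 50 + 3766 = 3816$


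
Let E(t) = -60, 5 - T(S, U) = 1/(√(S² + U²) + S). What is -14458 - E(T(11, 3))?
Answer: -14398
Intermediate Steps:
T(S, U) = 5 - 1/(S + √(S² + U²)) (T(S, U) = 5 - 1/(√(S² + U²) + S) = 5 - 1/(S + √(S² + U²)))
-14458 - E(T(11, 3)) = -14458 - 1*(-60) = -14458 + 60 = -14398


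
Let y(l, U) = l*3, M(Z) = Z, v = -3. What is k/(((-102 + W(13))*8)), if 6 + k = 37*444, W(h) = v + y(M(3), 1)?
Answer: -2737/128 ≈ -21.383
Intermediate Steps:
y(l, U) = 3*l
W(h) = 6 (W(h) = -3 + 3*3 = -3 + 9 = 6)
k = 16422 (k = -6 + 37*444 = -6 + 16428 = 16422)
k/(((-102 + W(13))*8)) = 16422/(((-102 + 6)*8)) = 16422/((-96*8)) = 16422/(-768) = 16422*(-1/768) = -2737/128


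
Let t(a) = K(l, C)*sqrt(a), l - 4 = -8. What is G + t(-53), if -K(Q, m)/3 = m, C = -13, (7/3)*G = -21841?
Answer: -65523/7 + 39*I*sqrt(53) ≈ -9360.4 + 283.92*I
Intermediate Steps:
G = -65523/7 (G = (3/7)*(-21841) = -65523/7 ≈ -9360.4)
l = -4 (l = 4 - 8 = -4)
K(Q, m) = -3*m
t(a) = 39*sqrt(a) (t(a) = (-3*(-13))*sqrt(a) = 39*sqrt(a))
G + t(-53) = -65523/7 + 39*sqrt(-53) = -65523/7 + 39*(I*sqrt(53)) = -65523/7 + 39*I*sqrt(53)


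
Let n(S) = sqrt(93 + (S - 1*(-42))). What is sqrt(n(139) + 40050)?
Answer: sqrt(40050 + sqrt(274)) ≈ 200.17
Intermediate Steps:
n(S) = sqrt(135 + S) (n(S) = sqrt(93 + (S + 42)) = sqrt(93 + (42 + S)) = sqrt(135 + S))
sqrt(n(139) + 40050) = sqrt(sqrt(135 + 139) + 40050) = sqrt(sqrt(274) + 40050) = sqrt(40050 + sqrt(274))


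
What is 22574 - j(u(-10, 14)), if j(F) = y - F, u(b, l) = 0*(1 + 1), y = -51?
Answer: 22625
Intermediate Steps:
u(b, l) = 0 (u(b, l) = 0*2 = 0)
j(F) = -51 - F
22574 - j(u(-10, 14)) = 22574 - (-51 - 1*0) = 22574 - (-51 + 0) = 22574 - 1*(-51) = 22574 + 51 = 22625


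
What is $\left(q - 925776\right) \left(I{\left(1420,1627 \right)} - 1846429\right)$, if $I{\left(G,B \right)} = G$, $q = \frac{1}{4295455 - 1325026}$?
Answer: $\frac{1691228654765978709}{990143} \approx 1.7081 \cdot 10^{12}$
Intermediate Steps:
$q = \frac{1}{2970429} \approx 3.3665 \cdot 10^{-7}$
$\left(q - 925776\right) \left(I{\left(1420,1627 \right)} - 1846429\right) = \left(\frac{1}{2970429} - 925776\right) \left(1420 - 1846429\right) = \left(- \frac{2749951877903}{2970429}\right) \left(-1845009\right) = \frac{1691228654765978709}{990143}$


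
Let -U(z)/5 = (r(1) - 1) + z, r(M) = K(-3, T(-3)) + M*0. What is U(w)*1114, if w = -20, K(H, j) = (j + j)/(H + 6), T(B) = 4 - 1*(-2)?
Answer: 94690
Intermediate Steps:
T(B) = 6 (T(B) = 4 + 2 = 6)
K(H, j) = 2*j/(6 + H) (K(H, j) = (2*j)/(6 + H) = 2*j/(6 + H))
r(M) = 4 (r(M) = 2*6/(6 - 3) + M*0 = 2*6/3 + 0 = 2*6*(⅓) + 0 = 4 + 0 = 4)
U(z) = -15 - 5*z (U(z) = -5*((4 - 1) + z) = -5*(3 + z) = -15 - 5*z)
U(w)*1114 = (-15 - 5*(-20))*1114 = (-15 + 100)*1114 = 85*1114 = 94690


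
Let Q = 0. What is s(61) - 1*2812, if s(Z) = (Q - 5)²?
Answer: -2787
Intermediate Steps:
s(Z) = 25 (s(Z) = (0 - 5)² = (-5)² = 25)
s(61) - 1*2812 = 25 - 1*2812 = 25 - 2812 = -2787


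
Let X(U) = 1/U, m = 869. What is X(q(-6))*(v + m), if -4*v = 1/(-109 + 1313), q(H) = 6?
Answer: 4185103/28896 ≈ 144.83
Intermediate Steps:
X(U) = 1/U
v = -1/4816 (v = -1/(4*(-109 + 1313)) = -¼/1204 = -¼*1/1204 = -1/4816 ≈ -0.00020764)
X(q(-6))*(v + m) = (-1/4816 + 869)/6 = (⅙)*(4185103/4816) = 4185103/28896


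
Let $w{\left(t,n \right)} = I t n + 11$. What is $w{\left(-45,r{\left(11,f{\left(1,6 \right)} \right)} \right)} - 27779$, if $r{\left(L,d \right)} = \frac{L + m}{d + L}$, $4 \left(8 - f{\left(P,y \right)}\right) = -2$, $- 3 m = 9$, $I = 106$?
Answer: $- \frac{386424}{13} \approx -29725.0$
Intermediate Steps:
$m = -3$ ($m = \left(- \frac{1}{3}\right) 9 = -3$)
$f{\left(P,y \right)} = \frac{17}{2}$ ($f{\left(P,y \right)} = 8 - - \frac{1}{2} = 8 + \frac{1}{2} = \frac{17}{2}$)
$r{\left(L,d \right)} = \frac{-3 + L}{L + d}$ ($r{\left(L,d \right)} = \frac{L - 3}{d + L} = \frac{-3 + L}{L + d}$)
$w{\left(t,n \right)} = 11 + 106 n t$ ($w{\left(t,n \right)} = 106 t n + 11 = 106 n t + 11 = 11 + 106 n t$)
$w{\left(-45,r{\left(11,f{\left(1,6 \right)} \right)} \right)} - 27779 = \left(11 + 106 \frac{-3 + 11}{11 + \frac{17}{2}} \left(-45\right)\right) - 27779 = \left(11 + 106 \frac{1}{\frac{39}{2}} \cdot 8 \left(-45\right)\right) - 27779 = \left(11 + 106 \cdot \frac{2}{39} \cdot 8 \left(-45\right)\right) - 27779 = \left(11 + 106 \cdot \frac{16}{39} \left(-45\right)\right) - 27779 = \left(11 - \frac{25440}{13}\right) - 27779 = - \frac{25297}{13} - 27779 = - \frac{386424}{13}$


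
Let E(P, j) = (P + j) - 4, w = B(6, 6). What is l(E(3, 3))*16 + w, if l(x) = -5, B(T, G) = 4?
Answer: -76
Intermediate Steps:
w = 4
E(P, j) = -4 + P + j
l(E(3, 3))*16 + w = -5*16 + 4 = -80 + 4 = -76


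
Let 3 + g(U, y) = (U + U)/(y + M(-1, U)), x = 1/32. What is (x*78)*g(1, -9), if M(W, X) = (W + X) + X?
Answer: -507/64 ≈ -7.9219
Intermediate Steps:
x = 1/32 ≈ 0.031250
M(W, X) = W + 2*X
g(U, y) = -3 + 2*U/(-1 + y + 2*U) (g(U, y) = -3 + (U + U)/(y + (-1 + 2*U)) = -3 + (2*U)/(-1 + y + 2*U) = -3 + 2*U/(-1 + y + 2*U))
(x*78)*g(1, -9) = ((1/32)*78)*((3 - 4*1 - 3*(-9))/(-1 - 9 + 2*1)) = 39*((3 - 4 + 27)/(-1 - 9 + 2))/16 = 39*(26/(-8))/16 = 39*(-⅛*26)/16 = (39/16)*(-13/4) = -507/64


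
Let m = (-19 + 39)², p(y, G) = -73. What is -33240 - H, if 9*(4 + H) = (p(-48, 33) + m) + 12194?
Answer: -311645/9 ≈ -34627.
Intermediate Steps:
m = 400 (m = 20² = 400)
H = 12485/9 (H = -4 + ((-73 + 400) + 12194)/9 = -4 + (327 + 12194)/9 = -4 + (⅑)*12521 = -4 + 12521/9 = 12485/9 ≈ 1387.2)
-33240 - H = -33240 - 1*12485/9 = -33240 - 12485/9 = -311645/9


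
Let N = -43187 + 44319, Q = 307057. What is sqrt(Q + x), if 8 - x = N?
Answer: sqrt(305933) ≈ 553.11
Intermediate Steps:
N = 1132
x = -1124 (x = 8 - 1*1132 = 8 - 1132 = -1124)
sqrt(Q + x) = sqrt(307057 - 1124) = sqrt(305933)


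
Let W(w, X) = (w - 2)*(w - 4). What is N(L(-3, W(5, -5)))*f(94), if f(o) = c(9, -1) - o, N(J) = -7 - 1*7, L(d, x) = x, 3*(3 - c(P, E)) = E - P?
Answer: 3682/3 ≈ 1227.3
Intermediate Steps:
c(P, E) = 3 - E/3 + P/3 (c(P, E) = 3 - (E - P)/3 = 3 + (-E/3 + P/3) = 3 - E/3 + P/3)
W(w, X) = (-4 + w)*(-2 + w) (W(w, X) = (-2 + w)*(-4 + w) = (-4 + w)*(-2 + w))
N(J) = -14 (N(J) = -7 - 7 = -14)
f(o) = 19/3 - o (f(o) = (3 - 1/3*(-1) + (1/3)*9) - o = (3 + 1/3 + 3) - o = 19/3 - o)
N(L(-3, W(5, -5)))*f(94) = -14*(19/3 - 1*94) = -14*(19/3 - 94) = -14*(-263/3) = 3682/3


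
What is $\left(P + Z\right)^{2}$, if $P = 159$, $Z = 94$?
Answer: $64009$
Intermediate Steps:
$\left(P + Z\right)^{2} = \left(159 + 94\right)^{2} = 253^{2} = 64009$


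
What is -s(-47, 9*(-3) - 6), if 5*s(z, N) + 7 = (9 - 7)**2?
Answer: 3/5 ≈ 0.60000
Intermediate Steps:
s(z, N) = -3/5 (s(z, N) = -7/5 + (9 - 7)**2/5 = -7/5 + (1/5)*2**2 = -7/5 + (1/5)*4 = -7/5 + 4/5 = -3/5)
-s(-47, 9*(-3) - 6) = -1*(-3/5) = 3/5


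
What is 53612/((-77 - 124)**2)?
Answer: 53612/40401 ≈ 1.3270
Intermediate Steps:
53612/((-77 - 124)**2) = 53612/((-201)**2) = 53612/40401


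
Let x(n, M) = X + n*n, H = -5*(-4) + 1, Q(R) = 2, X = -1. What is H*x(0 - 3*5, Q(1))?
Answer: 4704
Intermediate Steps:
H = 21 (H = 20 + 1 = 21)
x(n, M) = -1 + n² (x(n, M) = -1 + n*n = -1 + n²)
H*x(0 - 3*5, Q(1)) = 21*(-1 + (0 - 3*5)²) = 21*(-1 + (0 - 15)²) = 21*(-1 + (-15)²) = 21*(-1 + 225) = 21*224 = 4704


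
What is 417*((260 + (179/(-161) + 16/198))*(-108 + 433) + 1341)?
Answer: 189440177386/5313 ≈ 3.5656e+7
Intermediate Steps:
417*((260 + (179/(-161) + 16/198))*(-108 + 433) + 1341) = 417*((260 + (179*(-1/161) + 16*(1/198)))*325 + 1341) = 417*((260 + (-179/161 + 8/99))*325 + 1341) = 417*((260 - 16433/15939)*325 + 1341) = 417*((4127707/15939)*325 + 1341) = 417*(1341504775/15939 + 1341) = 417*(1362878974/15939) = 189440177386/5313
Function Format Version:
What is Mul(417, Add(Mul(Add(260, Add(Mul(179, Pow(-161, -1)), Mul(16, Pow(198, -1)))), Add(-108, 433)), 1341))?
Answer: Rational(189440177386, 5313) ≈ 3.5656e+7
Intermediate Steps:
Mul(417, Add(Mul(Add(260, Add(Mul(179, Pow(-161, -1)), Mul(16, Pow(198, -1)))), Add(-108, 433)), 1341)) = Mul(417, Add(Mul(Add(260, Add(Mul(179, Rational(-1, 161)), Mul(16, Rational(1, 198)))), 325), 1341)) = Mul(417, Add(Mul(Add(260, Add(Rational(-179, 161), Rational(8, 99))), 325), 1341)) = Mul(417, Add(Mul(Add(260, Rational(-16433, 15939)), 325), 1341)) = Mul(417, Add(Mul(Rational(4127707, 15939), 325), 1341)) = Mul(417, Add(Rational(1341504775, 15939), 1341)) = Mul(417, Rational(1362878974, 15939)) = Rational(189440177386, 5313)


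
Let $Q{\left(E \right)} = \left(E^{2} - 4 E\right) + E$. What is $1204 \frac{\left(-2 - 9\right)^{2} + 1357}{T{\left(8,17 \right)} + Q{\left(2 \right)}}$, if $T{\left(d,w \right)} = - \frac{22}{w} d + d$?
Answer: $- \frac{15125852}{37} \approx -4.0881 \cdot 10^{5}$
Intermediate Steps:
$T{\left(d,w \right)} = d - \frac{22 d}{w}$ ($T{\left(d,w \right)} = - \frac{22 d}{w} + d = d - \frac{22 d}{w}$)
$Q{\left(E \right)} = E^{2} - 3 E$
$1204 \frac{\left(-2 - 9\right)^{2} + 1357}{T{\left(8,17 \right)} + Q{\left(2 \right)}} = 1204 \frac{\left(-2 - 9\right)^{2} + 1357}{\frac{8 \left(-22 + 17\right)}{17} + 2 \left(-3 + 2\right)} = 1204 \frac{\left(-11\right)^{2} + 1357}{8 \cdot \frac{1}{17} \left(-5\right) + 2 \left(-1\right)} = 1204 \frac{121 + 1357}{- \frac{40}{17} - 2} = 1204 \frac{1478}{- \frac{74}{17}} = 1204 \cdot 1478 \left(- \frac{17}{74}\right) = 1204 \left(- \frac{12563}{37}\right) = - \frac{15125852}{37}$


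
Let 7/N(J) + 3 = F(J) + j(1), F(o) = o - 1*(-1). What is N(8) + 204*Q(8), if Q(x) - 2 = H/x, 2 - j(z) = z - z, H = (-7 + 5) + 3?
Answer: 3475/8 ≈ 434.38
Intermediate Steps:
H = 1 (H = -2 + 3 = 1)
j(z) = 2 (j(z) = 2 - (z - z) = 2 - 1*0 = 2 + 0 = 2)
F(o) = 1 + o (F(o) = o + 1 = 1 + o)
N(J) = 7/J (N(J) = 7/(-3 + ((1 + J) + 2)) = 7/(-3 + (3 + J)) = 7/J)
Q(x) = 2 + 1/x
N(8) + 204*Q(8) = 7/8 + 204*(2 + 1/8) = 7*(1/8) + 204*(2 + 1/8) = 7/8 + 204*(17/8) = 7/8 + 867/2 = 3475/8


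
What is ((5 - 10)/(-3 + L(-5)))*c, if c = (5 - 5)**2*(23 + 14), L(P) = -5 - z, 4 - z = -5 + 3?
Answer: 0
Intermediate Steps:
z = 6 (z = 4 - (-5 + 3) = 4 - 1*(-2) = 4 + 2 = 6)
L(P) = -11 (L(P) = -5 - 1*6 = -5 - 6 = -11)
c = 0 (c = 0**2*37 = 0*37 = 0)
((5 - 10)/(-3 + L(-5)))*c = ((5 - 10)/(-3 - 11))*0 = -5/(-14)*0 = -5*(-1/14)*0 = (5/14)*0 = 0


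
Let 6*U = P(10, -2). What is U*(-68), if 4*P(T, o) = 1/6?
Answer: -17/36 ≈ -0.47222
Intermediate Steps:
P(T, o) = 1/24 (P(T, o) = (¼)/6 = (¼)*(⅙) = 1/24)
U = 1/144 (U = (⅙)*(1/24) = 1/144 ≈ 0.0069444)
U*(-68) = (1/144)*(-68) = -17/36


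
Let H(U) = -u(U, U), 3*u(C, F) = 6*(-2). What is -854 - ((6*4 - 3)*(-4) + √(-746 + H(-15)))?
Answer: -770 - I*√742 ≈ -770.0 - 27.24*I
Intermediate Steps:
u(C, F) = -4 (u(C, F) = (6*(-2))/3 = (⅓)*(-12) = -4)
H(U) = 4 (H(U) = -1*(-4) = 4)
-854 - ((6*4 - 3)*(-4) + √(-746 + H(-15))) = -854 - ((6*4 - 3)*(-4) + √(-746 + 4)) = -854 - ((24 - 3)*(-4) + √(-742)) = -854 - (21*(-4) + I*√742) = -854 - (-84 + I*√742) = -854 + (84 - I*√742) = -770 - I*√742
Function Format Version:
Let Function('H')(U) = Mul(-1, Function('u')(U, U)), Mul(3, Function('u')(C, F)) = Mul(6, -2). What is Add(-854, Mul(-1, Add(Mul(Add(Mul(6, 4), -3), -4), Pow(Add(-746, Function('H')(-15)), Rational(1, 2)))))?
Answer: Add(-770, Mul(-1, I, Pow(742, Rational(1, 2)))) ≈ Add(-770.00, Mul(-27.240, I))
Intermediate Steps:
Function('u')(C, F) = -4 (Function('u')(C, F) = Mul(Rational(1, 3), Mul(6, -2)) = Mul(Rational(1, 3), -12) = -4)
Function('H')(U) = 4 (Function('H')(U) = Mul(-1, -4) = 4)
Add(-854, Mul(-1, Add(Mul(Add(Mul(6, 4), -3), -4), Pow(Add(-746, Function('H')(-15)), Rational(1, 2))))) = Add(-854, Mul(-1, Add(Mul(Add(Mul(6, 4), -3), -4), Pow(Add(-746, 4), Rational(1, 2))))) = Add(-854, Mul(-1, Add(Mul(Add(24, -3), -4), Pow(-742, Rational(1, 2))))) = Add(-854, Mul(-1, Add(Mul(21, -4), Mul(I, Pow(742, Rational(1, 2)))))) = Add(-854, Mul(-1, Add(-84, Mul(I, Pow(742, Rational(1, 2)))))) = Add(-854, Add(84, Mul(-1, I, Pow(742, Rational(1, 2))))) = Add(-770, Mul(-1, I, Pow(742, Rational(1, 2))))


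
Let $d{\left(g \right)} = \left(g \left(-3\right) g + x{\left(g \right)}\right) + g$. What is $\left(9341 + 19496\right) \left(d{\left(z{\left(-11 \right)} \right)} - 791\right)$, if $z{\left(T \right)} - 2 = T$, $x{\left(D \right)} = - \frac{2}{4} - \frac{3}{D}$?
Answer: $- \frac{180490783}{6} \approx -3.0082 \cdot 10^{7}$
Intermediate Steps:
$x{\left(D \right)} = - \frac{1}{2} - \frac{3}{D}$ ($x{\left(D \right)} = \left(-2\right) \frac{1}{4} - \frac{3}{D} = - \frac{1}{2} - \frac{3}{D}$)
$z{\left(T \right)} = 2 + T$
$d{\left(g \right)} = g - 3 g^{2} + \frac{-6 - g}{2 g}$ ($d{\left(g \right)} = \left(g \left(-3\right) g + \frac{-6 - g}{2 g}\right) + g = \left(- 3 g g + \frac{-6 - g}{2 g}\right) + g = \left(- 3 g^{2} + \frac{-6 - g}{2 g}\right) + g = g - 3 g^{2} + \frac{-6 - g}{2 g}$)
$\left(9341 + 19496\right) \left(d{\left(z{\left(-11 \right)} \right)} - 791\right) = \left(9341 + 19496\right) \left(\left(- \frac{1}{2} + \left(2 - 11\right) - \frac{3}{2 - 11} - 3 \left(2 - 11\right)^{2}\right) - 791\right) = 28837 \left(\left(- \frac{1}{2} - 9 - \frac{3}{-9} - 3 \left(-9\right)^{2}\right) - 791\right) = 28837 \left(\left(- \frac{1}{2} - 9 - - \frac{1}{3} - 243\right) - 791\right) = 28837 \left(\left(- \frac{1}{2} - 9 + \frac{1}{3} - 243\right) - 791\right) = 28837 \left(- \frac{1513}{6} - 791\right) = 28837 \left(- \frac{6259}{6}\right) = - \frac{180490783}{6}$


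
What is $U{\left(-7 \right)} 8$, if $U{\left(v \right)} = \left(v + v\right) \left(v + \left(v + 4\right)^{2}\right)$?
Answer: $-224$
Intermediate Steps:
$U{\left(v \right)} = 2 v \left(v + \left(4 + v\right)^{2}\right)$
$U{\left(-7 \right)} 8 = 2 \left(-7\right) \left(-7 + \left(4 - 7\right)^{2}\right) 8 = 2 \left(-7\right) \left(-7 + \left(-3\right)^{2}\right) 8 = 2 \left(-7\right) \left(-7 + 9\right) 8 = 2 \left(-7\right) 2 \cdot 8 = \left(-28\right) 8 = -224$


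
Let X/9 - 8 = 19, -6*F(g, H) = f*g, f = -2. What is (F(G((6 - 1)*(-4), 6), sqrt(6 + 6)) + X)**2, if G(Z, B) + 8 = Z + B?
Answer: 499849/9 ≈ 55539.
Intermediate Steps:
G(Z, B) = -8 + B + Z (G(Z, B) = -8 + (Z + B) = -8 + (B + Z) = -8 + B + Z)
F(g, H) = g/3 (F(g, H) = -(-1)*g/3 = g/3)
X = 243 (X = 72 + 9*19 = 72 + 171 = 243)
(F(G((6 - 1)*(-4), 6), sqrt(6 + 6)) + X)**2 = ((-8 + 6 + (6 - 1)*(-4))/3 + 243)**2 = ((-8 + 6 + 5*(-4))/3 + 243)**2 = ((-8 + 6 - 20)/3 + 243)**2 = ((1/3)*(-22) + 243)**2 = (-22/3 + 243)**2 = (707/3)**2 = 499849/9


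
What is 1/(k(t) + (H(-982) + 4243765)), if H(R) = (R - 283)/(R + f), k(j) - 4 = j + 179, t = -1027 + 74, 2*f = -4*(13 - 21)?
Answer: 42/178205845 ≈ 2.3568e-7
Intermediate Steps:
f = 16 (f = (-4*(13 - 21))/2 = (-4*(-8))/2 = (1/2)*32 = 16)
t = -953
k(j) = 183 + j (k(j) = 4 + (j + 179) = 4 + (179 + j) = 183 + j)
H(R) = (-283 + R)/(16 + R) (H(R) = (R - 283)/(R + 16) = (-283 + R)/(16 + R))
1/(k(t) + (H(-982) + 4243765)) = 1/((183 - 953) + ((-283 - 982)/(16 - 982) + 4243765)) = 1/(-770 + (-1265/(-966) + 4243765)) = 1/(-770 + (-1/966*(-1265) + 4243765)) = 1/(-770 + (55/42 + 4243765)) = 1/(-770 + 178238185/42) = 1/(178205845/42) = 42/178205845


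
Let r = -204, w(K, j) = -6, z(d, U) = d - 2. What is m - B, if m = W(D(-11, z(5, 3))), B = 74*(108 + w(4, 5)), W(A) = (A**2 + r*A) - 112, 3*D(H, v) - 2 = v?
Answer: -71975/9 ≈ -7997.2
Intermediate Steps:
z(d, U) = -2 + d
D(H, v) = 2/3 + v/3
W(A) = -112 + A**2 - 204*A (W(A) = (A**2 - 204*A) - 112 = -112 + A**2 - 204*A)
B = 7548 (B = 74*(108 - 6) = 74*102 = 7548)
m = -4043/9 (m = -112 + (2/3 + (-2 + 5)/3)**2 - 204*(2/3 + (-2 + 5)/3) = -112 + (2/3 + (1/3)*3)**2 - 204*(2/3 + (1/3)*3) = -112 + (2/3 + 1)**2 - 204*(2/3 + 1) = -112 + (5/3)**2 - 204*5/3 = -112 + 25/9 - 340 = -4043/9 ≈ -449.22)
m - B = -4043/9 - 1*7548 = -4043/9 - 7548 = -71975/9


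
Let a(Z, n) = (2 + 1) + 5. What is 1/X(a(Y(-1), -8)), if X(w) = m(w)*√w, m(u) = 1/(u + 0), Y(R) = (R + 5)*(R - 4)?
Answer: 2*√2 ≈ 2.8284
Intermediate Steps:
Y(R) = (-4 + R)*(5 + R) (Y(R) = (5 + R)*(-4 + R) = (-4 + R)*(5 + R))
a(Z, n) = 8 (a(Z, n) = 3 + 5 = 8)
m(u) = 1/u
X(w) = w^(-½) (X(w) = √w/w = w^(-½))
1/X(a(Y(-1), -8)) = 1/(8^(-½)) = 1/(√2/4) = 2*√2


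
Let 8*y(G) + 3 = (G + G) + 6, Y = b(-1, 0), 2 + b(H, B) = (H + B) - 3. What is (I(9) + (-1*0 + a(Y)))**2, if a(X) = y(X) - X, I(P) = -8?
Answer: 625/64 ≈ 9.7656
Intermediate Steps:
b(H, B) = -5 + B + H (b(H, B) = -2 + ((H + B) - 3) = -2 + ((B + H) - 3) = -2 + (-3 + B + H) = -5 + B + H)
Y = -6 (Y = -5 + 0 - 1 = -6)
y(G) = 3/8 + G/4 (y(G) = -3/8 + ((G + G) + 6)/8 = -3/8 + (2*G + 6)/8 = -3/8 + (6 + 2*G)/8 = -3/8 + (3/4 + G/4) = 3/8 + G/4)
a(X) = 3/8 - 3*X/4 (a(X) = (3/8 + X/4) - X = 3/8 - 3*X/4)
(I(9) + (-1*0 + a(Y)))**2 = (-8 + (-1*0 + (3/8 - 3/4*(-6))))**2 = (-8 + (0 + (3/8 + 9/2)))**2 = (-8 + (0 + 39/8))**2 = (-8 + 39/8)**2 = (-25/8)**2 = 625/64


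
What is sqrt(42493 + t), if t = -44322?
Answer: I*sqrt(1829) ≈ 42.767*I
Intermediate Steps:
sqrt(42493 + t) = sqrt(42493 - 44322) = sqrt(-1829) = I*sqrt(1829)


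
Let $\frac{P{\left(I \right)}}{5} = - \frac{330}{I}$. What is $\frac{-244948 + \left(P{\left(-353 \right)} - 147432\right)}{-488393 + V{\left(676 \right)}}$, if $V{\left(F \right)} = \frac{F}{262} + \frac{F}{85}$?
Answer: $\frac{1542292036150}{1919662985457} \approx 0.80342$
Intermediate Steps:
$V{\left(F \right)} = \frac{347 F}{22270}$ ($V{\left(F \right)} = F \frac{1}{262} + F \frac{1}{85} = \frac{F}{262} + \frac{F}{85} = \frac{347 F}{22270}$)
$P{\left(I \right)} = - \frac{1650}{I}$ ($P{\left(I \right)} = 5 \left(- \frac{330}{I}\right) = - \frac{1650}{I}$)
$\frac{-244948 + \left(P{\left(-353 \right)} - 147432\right)}{-488393 + V{\left(676 \right)}} = \frac{-244948 - \left(147432 + \frac{1650}{-353}\right)}{-488393 + \frac{347}{22270} \cdot 676} = \frac{-244948 - \frac{52041846}{353}}{-488393 + \frac{117286}{11135}} = \frac{-244948 + \left(\frac{1650}{353} - 147432\right)}{- \frac{5438138769}{11135}} = \left(-244948 - \frac{52041846}{353}\right) \left(- \frac{11135}{5438138769}\right) = \left(- \frac{138508490}{353}\right) \left(- \frac{11135}{5438138769}\right) = \frac{1542292036150}{1919662985457}$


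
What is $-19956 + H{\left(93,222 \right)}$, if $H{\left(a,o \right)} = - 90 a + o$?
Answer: $-28104$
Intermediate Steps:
$H{\left(a,o \right)} = o - 90 a$
$-19956 + H{\left(93,222 \right)} = -19956 + \left(222 - 8370\right) = -19956 - 8148 = -28104$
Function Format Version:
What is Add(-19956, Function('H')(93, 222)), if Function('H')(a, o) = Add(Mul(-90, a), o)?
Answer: -28104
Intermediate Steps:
Function('H')(a, o) = Add(o, Mul(-90, a))
Add(-19956, Function('H')(93, 222)) = Add(-19956, Add(222, Mul(-90, 93))) = Add(-19956, Add(222, -8370)) = Add(-19956, -8148) = -28104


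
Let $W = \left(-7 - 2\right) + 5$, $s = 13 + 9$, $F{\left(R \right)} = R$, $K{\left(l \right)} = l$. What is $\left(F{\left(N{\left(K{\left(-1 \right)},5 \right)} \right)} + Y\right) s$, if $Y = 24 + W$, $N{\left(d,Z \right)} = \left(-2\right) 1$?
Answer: $396$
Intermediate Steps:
$N{\left(d,Z \right)} = -2$
$s = 22$
$W = -4$ ($W = -9 + 5 = -4$)
$Y = 20$ ($Y = 24 - 4 = 20$)
$\left(F{\left(N{\left(K{\left(-1 \right)},5 \right)} \right)} + Y\right) s = \left(-2 + 20\right) 22 = 18 \cdot 22 = 396$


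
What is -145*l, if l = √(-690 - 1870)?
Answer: -2320*I*√10 ≈ -7336.5*I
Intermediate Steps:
l = 16*I*√10 (l = √(-2560) = 16*I*√10 ≈ 50.596*I)
-145*l = -2320*I*√10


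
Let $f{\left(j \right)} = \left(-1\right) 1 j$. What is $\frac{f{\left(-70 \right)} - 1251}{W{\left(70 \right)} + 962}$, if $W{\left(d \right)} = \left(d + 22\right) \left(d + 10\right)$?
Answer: $- \frac{1181}{8322} \approx -0.14191$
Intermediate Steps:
$f{\left(j \right)} = - j$
$W{\left(d \right)} = \left(10 + d\right) \left(22 + d\right)$ ($W{\left(d \right)} = \left(22 + d\right) \left(10 + d\right) = \left(10 + d\right) \left(22 + d\right)$)
$\frac{f{\left(-70 \right)} - 1251}{W{\left(70 \right)} + 962} = \frac{\left(-1\right) \left(-70\right) - 1251}{\left(220 + 70^{2} + 32 \cdot 70\right) + 962} = \frac{70 - 1251}{\left(220 + 4900 + 2240\right) + 962} = - \frac{1181}{7360 + 962} = - \frac{1181}{8322}$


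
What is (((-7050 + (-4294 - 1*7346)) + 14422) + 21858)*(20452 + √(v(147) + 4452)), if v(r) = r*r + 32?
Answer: 359750680 + 17590*√26093 ≈ 3.6259e+8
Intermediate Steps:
v(r) = 32 + r² (v(r) = r² + 32 = 32 + r²)
(((-7050 + (-4294 - 1*7346)) + 14422) + 21858)*(20452 + √(v(147) + 4452)) = (((-7050 + (-4294 - 1*7346)) + 14422) + 21858)*(20452 + √((32 + 147²) + 4452)) = (((-7050 + (-4294 - 7346)) + 14422) + 21858)*(20452 + √((32 + 21609) + 4452)) = (((-7050 - 11640) + 14422) + 21858)*(20452 + √(21641 + 4452)) = ((-18690 + 14422) + 21858)*(20452 + √26093) = (-4268 + 21858)*(20452 + √26093) = 17590*(20452 + √26093) = 359750680 + 17590*√26093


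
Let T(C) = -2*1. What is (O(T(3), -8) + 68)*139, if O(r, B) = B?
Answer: 8340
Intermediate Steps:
T(C) = -2
(O(T(3), -8) + 68)*139 = (-8 + 68)*139 = 60*139 = 8340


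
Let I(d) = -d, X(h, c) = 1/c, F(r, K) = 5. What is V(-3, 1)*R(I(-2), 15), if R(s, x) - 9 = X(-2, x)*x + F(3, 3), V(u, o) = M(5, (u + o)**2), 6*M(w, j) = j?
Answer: 10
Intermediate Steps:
M(w, j) = j/6
V(u, o) = (o + u)**2/6 (V(u, o) = (u + o)**2/6 = (o + u)**2/6)
R(s, x) = 15 (R(s, x) = 9 + (x/x + 5) = 9 + (1 + 5) = 9 + 6 = 15)
V(-3, 1)*R(I(-2), 15) = ((1 - 3)**2/6)*15 = ((1/6)*(-2)**2)*15 = ((1/6)*4)*15 = (2/3)*15 = 10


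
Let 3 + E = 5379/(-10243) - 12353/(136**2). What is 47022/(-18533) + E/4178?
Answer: -37234564091279599/14669629686297472 ≈ -2.5382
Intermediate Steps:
E = -794385347/189454528 (E = -3 + (5379/(-10243) - 12353/(136**2)) = -3 + (5379*(-1/10243) - 12353/18496) = -3 + (-5379/10243 - 12353*1/18496) = -3 + (-5379/10243 - 12353/18496) = -3 - 226021763/189454528 = -794385347/189454528 ≈ -4.1930)
47022/(-18533) + E/4178 = 47022/(-18533) - 794385347/189454528/4178 = 47022*(-1/18533) - 794385347/189454528*1/4178 = -47022/18533 - 794385347/791541017984 = -37234564091279599/14669629686297472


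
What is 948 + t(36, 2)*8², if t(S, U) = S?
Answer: 3252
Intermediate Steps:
948 + t(36, 2)*8² = 948 + 36*8² = 948 + 36*64 = 948 + 2304 = 3252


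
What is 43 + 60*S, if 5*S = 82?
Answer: 1027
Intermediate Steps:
S = 82/5 (S = (⅕)*82 = 82/5 ≈ 16.400)
43 + 60*S = 43 + 60*(82/5) = 43 + 984 = 1027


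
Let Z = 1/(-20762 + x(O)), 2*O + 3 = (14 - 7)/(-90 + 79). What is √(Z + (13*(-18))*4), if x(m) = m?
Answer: I*√5425417533974/76134 ≈ 30.594*I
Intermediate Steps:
O = -20/11 (O = -3/2 + ((14 - 7)/(-90 + 79))/2 = -3/2 + (7/(-11))/2 = -3/2 + (7*(-1/11))/2 = -3/2 + (½)*(-7/11) = -3/2 - 7/22 = -20/11 ≈ -1.8182)
Z = -11/228402 (Z = 1/(-20762 - 20/11) = 1/(-228402/11) = -11/228402 ≈ -4.8161e-5)
√(Z + (13*(-18))*4) = √(-11/228402 + (13*(-18))*4) = √(-11/228402 - 234*4) = √(-11/228402 - 936) = √(-213784283/228402) = I*√5425417533974/76134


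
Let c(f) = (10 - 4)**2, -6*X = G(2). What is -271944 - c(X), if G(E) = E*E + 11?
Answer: -271980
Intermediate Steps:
G(E) = 11 + E**2 (G(E) = E**2 + 11 = 11 + E**2)
X = -5/2 (X = -(11 + 2**2)/6 = -(11 + 4)/6 = -1/6*15 = -5/2 ≈ -2.5000)
c(f) = 36 (c(f) = 6**2 = 36)
-271944 - c(X) = -271944 - 1*36 = -271944 - 36 = -271980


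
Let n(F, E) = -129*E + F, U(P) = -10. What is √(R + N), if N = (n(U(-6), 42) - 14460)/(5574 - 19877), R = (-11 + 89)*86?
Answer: 2*√343144746209/14303 ≈ 81.911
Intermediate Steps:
R = 6708 (R = 78*86 = 6708)
n(F, E) = F - 129*E
N = 19888/14303 (N = ((-10 - 129*42) - 14460)/(5574 - 19877) = ((-10 - 5418) - 14460)/(-14303) = (-5428 - 14460)*(-1/14303) = -19888*(-1/14303) = 19888/14303 ≈ 1.3905)
√(R + N) = √(6708 + 19888/14303) = √(95964412/14303) = 2*√343144746209/14303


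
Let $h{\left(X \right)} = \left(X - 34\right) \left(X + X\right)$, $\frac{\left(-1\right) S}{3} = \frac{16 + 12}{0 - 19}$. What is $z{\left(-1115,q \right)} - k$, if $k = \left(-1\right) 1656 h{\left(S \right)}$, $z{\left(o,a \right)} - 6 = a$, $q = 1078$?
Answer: $- \frac{155961572}{361} \approx -4.3203 \cdot 10^{5}$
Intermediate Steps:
$S = \frac{84}{19}$ ($S = - 3 \frac{16 + 12}{0 - 19} = - 3 \frac{28}{-19} = - 3 \cdot 28 \left(- \frac{1}{19}\right) = \left(-3\right) \left(- \frac{28}{19}\right) = \frac{84}{19} \approx 4.4211$)
$z{\left(o,a \right)} = 6 + a$
$h{\left(X \right)} = 2 X \left(-34 + X\right)$ ($h{\left(X \right)} = \left(-34 + X\right) 2 X = 2 X \left(-34 + X\right)$)
$k = \frac{156352896}{361}$ ($k = \left(-1\right) 1656 \cdot 2 \cdot \frac{84}{19} \left(-34 + \frac{84}{19}\right) = - 1656 \cdot 2 \cdot \frac{84}{19} \left(- \frac{562}{19}\right) = \left(-1656\right) \left(- \frac{94416}{361}\right) = \frac{156352896}{361} \approx 4.3311 \cdot 10^{5}$)
$z{\left(-1115,q \right)} - k = \left(6 + 1078\right) - \frac{156352896}{361} = 1084 - \frac{156352896}{361} = - \frac{155961572}{361}$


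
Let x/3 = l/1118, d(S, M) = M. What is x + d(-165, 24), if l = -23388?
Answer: -21666/559 ≈ -38.758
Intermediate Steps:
x = -35082/559 (x = 3*(-23388/1118) = 3*(-23388*1/1118) = 3*(-11694/559) = -35082/559 ≈ -62.758)
x + d(-165, 24) = -35082/559 + 24 = -21666/559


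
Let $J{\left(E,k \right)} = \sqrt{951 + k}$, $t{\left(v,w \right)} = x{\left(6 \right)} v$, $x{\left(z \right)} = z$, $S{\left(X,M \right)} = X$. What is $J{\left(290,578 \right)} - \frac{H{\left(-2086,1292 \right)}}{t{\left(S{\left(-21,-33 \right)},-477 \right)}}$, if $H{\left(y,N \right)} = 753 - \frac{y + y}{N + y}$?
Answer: $\frac{296855}{50022} + \sqrt{1529} \approx 45.037$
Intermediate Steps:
$H{\left(y,N \right)} = 753 - \frac{2 y}{N + y}$
$t{\left(v,w \right)} = 6 v$
$J{\left(290,578 \right)} - \frac{H{\left(-2086,1292 \right)}}{t{\left(S{\left(-21,-33 \right)},-477 \right)}} = \sqrt{951 + 578} - \frac{\frac{1}{1292 - 2086} \left(751 \left(-2086\right) + 753 \cdot 1292\right)}{6 \left(-21\right)} = \sqrt{1529} - \frac{\frac{1}{-794} \left(-1566586 + 972876\right)}{-126} = \sqrt{1529} - \left(- \frac{1}{794}\right) \left(-593710\right) \left(- \frac{1}{126}\right) = \sqrt{1529} - \frac{296855}{397} \left(- \frac{1}{126}\right) = \sqrt{1529} - - \frac{296855}{50022} = \sqrt{1529} + \frac{296855}{50022} = \frac{296855}{50022} + \sqrt{1529}$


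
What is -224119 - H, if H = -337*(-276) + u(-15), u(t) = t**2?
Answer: -317356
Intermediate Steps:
H = 93237 (H = -337*(-276) + (-15)**2 = 93012 + 225 = 93237)
-224119 - H = -224119 - 1*93237 = -224119 - 93237 = -317356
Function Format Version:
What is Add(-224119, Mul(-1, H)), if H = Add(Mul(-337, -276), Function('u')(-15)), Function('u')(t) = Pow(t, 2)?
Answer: -317356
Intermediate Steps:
H = 93237 (H = Add(Mul(-337, -276), Pow(-15, 2)) = Add(93012, 225) = 93237)
Add(-224119, Mul(-1, H)) = Add(-224119, Mul(-1, 93237)) = Add(-224119, -93237) = -317356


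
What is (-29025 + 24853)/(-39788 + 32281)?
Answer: 4172/7507 ≈ 0.55575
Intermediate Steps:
(-29025 + 24853)/(-39788 + 32281) = -4172/(-7507) = -4172*(-1/7507) = 4172/7507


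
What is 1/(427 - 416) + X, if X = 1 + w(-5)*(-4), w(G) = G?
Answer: 232/11 ≈ 21.091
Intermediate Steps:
X = 21 (X = 1 - 5*(-4) = 1 + 20 = 21)
1/(427 - 416) + X = 1/(427 - 416) + 21 = 1/11 + 21 = 232/11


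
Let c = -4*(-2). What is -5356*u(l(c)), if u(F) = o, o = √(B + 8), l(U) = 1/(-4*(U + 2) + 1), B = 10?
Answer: -16068*√2 ≈ -22724.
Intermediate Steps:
c = 8
l(U) = 1/(-7 - 4*U) (l(U) = 1/(-4*(2 + U) + 1) = 1/((-8 - 4*U) + 1) = 1/(-7 - 4*U))
o = 3*√2 (o = √(10 + 8) = √18 = 3*√2 ≈ 4.2426)
u(F) = 3*√2
-5356*u(l(c)) = -16068*√2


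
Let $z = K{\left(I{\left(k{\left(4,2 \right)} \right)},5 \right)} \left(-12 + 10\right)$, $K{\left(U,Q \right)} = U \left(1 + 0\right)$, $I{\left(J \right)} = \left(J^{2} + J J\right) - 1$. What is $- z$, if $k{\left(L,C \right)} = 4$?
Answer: $62$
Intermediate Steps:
$I{\left(J \right)} = -1 + 2 J^{2}$ ($I{\left(J \right)} = \left(J^{2} + J^{2}\right) - 1 = 2 J^{2} - 1 = -1 + 2 J^{2}$)
$K{\left(U,Q \right)} = U$ ($K{\left(U,Q \right)} = U 1 = U$)
$z = -62$ ($z = \left(-1 + 2 \cdot 4^{2}\right) \left(-12 + 10\right) = \left(-1 + 2 \cdot 16\right) \left(-2\right) = \left(-1 + 32\right) \left(-2\right) = 31 \left(-2\right) = -62$)
$- z = \left(-1\right) \left(-62\right) = 62$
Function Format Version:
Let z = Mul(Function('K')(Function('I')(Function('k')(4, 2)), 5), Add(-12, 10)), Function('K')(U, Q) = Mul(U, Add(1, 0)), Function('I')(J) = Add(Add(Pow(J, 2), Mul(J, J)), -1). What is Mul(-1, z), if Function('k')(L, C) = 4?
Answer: 62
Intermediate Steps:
Function('I')(J) = Add(-1, Mul(2, Pow(J, 2))) (Function('I')(J) = Add(Add(Pow(J, 2), Pow(J, 2)), -1) = Add(Mul(2, Pow(J, 2)), -1) = Add(-1, Mul(2, Pow(J, 2))))
Function('K')(U, Q) = U (Function('K')(U, Q) = Mul(U, 1) = U)
z = -62 (z = Mul(Add(-1, Mul(2, Pow(4, 2))), Add(-12, 10)) = Mul(Add(-1, Mul(2, 16)), -2) = Mul(Add(-1, 32), -2) = Mul(31, -2) = -62)
Mul(-1, z) = Mul(-1, -62) = 62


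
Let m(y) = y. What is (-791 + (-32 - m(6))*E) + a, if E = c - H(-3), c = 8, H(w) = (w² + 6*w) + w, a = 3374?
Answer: 1823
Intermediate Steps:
H(w) = w² + 7*w
E = 20 (E = 8 - (-3)*(7 - 3) = 8 - (-3)*4 = 8 - 1*(-12) = 8 + 12 = 20)
(-791 + (-32 - m(6))*E) + a = (-791 + (-32 - 1*6)*20) + 3374 = (-791 + (-32 - 6)*20) + 3374 = (-791 - 38*20) + 3374 = (-791 - 760) + 3374 = -1551 + 3374 = 1823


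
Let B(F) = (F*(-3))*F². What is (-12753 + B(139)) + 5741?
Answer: -8063869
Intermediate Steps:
B(F) = -3*F³ (B(F) = (-3*F)*F² = -3*F³)
(-12753 + B(139)) + 5741 = (-12753 - 3*139³) + 5741 = (-12753 - 3*2685619) + 5741 = (-12753 - 8056857) + 5741 = -8069610 + 5741 = -8063869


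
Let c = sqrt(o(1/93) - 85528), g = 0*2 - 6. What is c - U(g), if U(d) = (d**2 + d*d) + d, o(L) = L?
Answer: -66 + I*sqrt(739731579)/93 ≈ -66.0 + 292.45*I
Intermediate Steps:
g = -6 (g = 0 - 6 = -6)
U(d) = d + 2*d**2 (U(d) = (d**2 + d**2) + d = 2*d**2 + d = d + 2*d**2)
c = I*sqrt(739731579)/93 (c = sqrt(1/93 - 85528) = sqrt(-7954103/93) = I*sqrt(739731579)/93 ≈ 292.45*I)
c - U(g) = I*sqrt(739731579)/93 - (-6)*(1 + 2*(-6)) = I*sqrt(739731579)/93 - (-6)*(1 - 12) = I*sqrt(739731579)/93 - (-6)*(-11) = I*sqrt(739731579)/93 - 1*66 = I*sqrt(739731579)/93 - 66 = -66 + I*sqrt(739731579)/93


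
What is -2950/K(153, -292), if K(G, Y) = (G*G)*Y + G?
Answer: 118/273411 ≈ 0.00043158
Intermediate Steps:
K(G, Y) = G + Y*G² (K(G, Y) = G²*Y + G = Y*G² + G = G + Y*G²)
-2950/K(153, -292) = -2950*1/(153*(1 + 153*(-292))) = -2950*1/(153*(1 - 44676)) = -2950/(153*(-44675)) = -2950/(-6835275) = -2950*(-1/6835275) = 118/273411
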